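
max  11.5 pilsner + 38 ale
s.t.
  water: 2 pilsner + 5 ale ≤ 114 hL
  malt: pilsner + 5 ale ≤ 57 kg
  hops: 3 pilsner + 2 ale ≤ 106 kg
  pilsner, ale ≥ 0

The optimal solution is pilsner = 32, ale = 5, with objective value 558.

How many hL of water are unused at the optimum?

water used = 2·32 + 5·5 = 89; slack = 114 − 89 = 25.

25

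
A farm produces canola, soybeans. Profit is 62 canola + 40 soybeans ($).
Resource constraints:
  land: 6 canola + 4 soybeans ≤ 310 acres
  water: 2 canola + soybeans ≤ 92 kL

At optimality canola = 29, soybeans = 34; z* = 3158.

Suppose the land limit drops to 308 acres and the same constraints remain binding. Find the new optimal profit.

At the optimum: land uses 310 of 310 (binding); water uses 92 of 92 (binding).
From A_Bᵀ y = c: 6·y_land + 2·y_water = 62; 4·y_land + 1·y_water = 40.
Solving: y_land = 9, y_water = 4.
Δz = y_land·Δb = 9 × (-2) = -18, so new z* = 3158 − 18 = 3140.

3140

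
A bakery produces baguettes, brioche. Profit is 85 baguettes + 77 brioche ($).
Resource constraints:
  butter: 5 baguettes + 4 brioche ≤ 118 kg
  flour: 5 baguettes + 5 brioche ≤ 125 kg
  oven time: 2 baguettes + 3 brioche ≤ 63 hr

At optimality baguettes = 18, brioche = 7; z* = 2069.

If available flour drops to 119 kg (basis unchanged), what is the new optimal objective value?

Binding: butter and flour. Non-binding: oven time (6 unused).
Slack constraints have shadow price 0 (complementary slackness).
From A_Bᵀ y = c: 5·y_butter + 5·y_flour = 85; 4·y_butter + 5·y_flour = 77.
This yields shadow prices y_butter = 8, y_flour = 9.
Δz = y_flour·Δb = 9 × (-6) = -54, so new z* = 2069 − 54 = 2015.

2015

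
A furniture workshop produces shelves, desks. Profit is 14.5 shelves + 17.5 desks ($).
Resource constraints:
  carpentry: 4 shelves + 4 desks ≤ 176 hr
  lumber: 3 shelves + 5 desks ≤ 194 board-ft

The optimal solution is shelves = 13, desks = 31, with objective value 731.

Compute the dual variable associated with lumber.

Check each constraint at x*: carpentry 176/176 (tight); lumber 194/194 (tight).
From A_Bᵀ y = c: 4·y_carpentry + 3·y_lumber = 14.5; 4·y_carpentry + 5·y_lumber = 17.5.
This yields shadow prices y_carpentry = 2.5, y_lumber = 1.5.
Shadow price of lumber = 1.5.

1.5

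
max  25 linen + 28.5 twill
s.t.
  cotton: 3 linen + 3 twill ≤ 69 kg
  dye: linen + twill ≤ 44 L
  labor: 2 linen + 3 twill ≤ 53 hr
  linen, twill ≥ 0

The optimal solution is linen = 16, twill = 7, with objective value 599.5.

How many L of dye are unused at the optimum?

21

dye used = 1·16 + 1·7 = 23; slack = 44 − 23 = 21.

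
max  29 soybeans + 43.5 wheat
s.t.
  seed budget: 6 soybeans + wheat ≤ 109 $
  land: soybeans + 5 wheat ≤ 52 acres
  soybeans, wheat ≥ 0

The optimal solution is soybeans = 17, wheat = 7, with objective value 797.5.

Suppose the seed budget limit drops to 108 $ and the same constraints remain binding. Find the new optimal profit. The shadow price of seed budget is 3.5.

Δb = -1, so new z* = 797.5 + (3.5)·(-1) = 797.5 − 3.5 = 794.

794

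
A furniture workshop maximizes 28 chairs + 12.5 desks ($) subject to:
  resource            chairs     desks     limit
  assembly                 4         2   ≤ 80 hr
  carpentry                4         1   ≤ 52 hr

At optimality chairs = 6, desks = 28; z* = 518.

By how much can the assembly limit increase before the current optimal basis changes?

Binding constraints: assembly, carpentry. The basis is B = [[4,2],[4,1]] with det -4.
Per unit increase in assembly, x* moves by d = (-0.25, 1).
The basis stays optimal until chairs reaches 0; allowable increase = 24 hr.

24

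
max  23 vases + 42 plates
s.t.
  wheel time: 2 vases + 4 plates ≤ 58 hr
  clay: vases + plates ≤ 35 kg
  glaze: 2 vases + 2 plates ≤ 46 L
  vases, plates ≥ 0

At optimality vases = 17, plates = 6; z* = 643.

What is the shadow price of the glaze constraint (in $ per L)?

2

Binding: wheel time and glaze. Non-binding: clay (12 unused).
By complementary slackness, y = 0 for the non-binding constraint.
The binding rows give the dual system: 2·y_wheel time + 2·y_glaze = 23 and 4·y_wheel time + 2·y_glaze = 42.
This yields shadow prices y_wheel time = 9.5, y_glaze = 2.
Shadow price of glaze = 2.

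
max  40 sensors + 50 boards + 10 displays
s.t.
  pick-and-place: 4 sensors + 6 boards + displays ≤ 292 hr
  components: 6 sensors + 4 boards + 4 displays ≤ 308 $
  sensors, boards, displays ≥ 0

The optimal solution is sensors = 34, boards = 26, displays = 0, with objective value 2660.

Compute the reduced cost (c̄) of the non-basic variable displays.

Both pick-and-place and components are binding at x*.
The binding rows give the dual system: 4·y_pick-and-place + 6·y_components = 40 and 6·y_pick-and-place + 4·y_components = 50.
Solving: y_pick-and-place = 7, y_components = 2.
Reduced cost of displays: c₃ − yᵀa₃ = 10 − (7·1 + 2·4) = 10 − 15 = -5.

-5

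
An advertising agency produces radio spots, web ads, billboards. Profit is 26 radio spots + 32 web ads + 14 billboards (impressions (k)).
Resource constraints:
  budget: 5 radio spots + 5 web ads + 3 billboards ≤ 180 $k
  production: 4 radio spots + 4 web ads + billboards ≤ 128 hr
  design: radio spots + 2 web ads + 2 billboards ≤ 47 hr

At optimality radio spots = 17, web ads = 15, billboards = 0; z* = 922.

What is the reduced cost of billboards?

-3

At the optimum: budget uses 160 of 180 (slack = 20); production uses 128 of 128 (binding); design uses 47 of 47 (binding).
By complementary slackness, y = 0 for the non-binding constraint.
From A_Bᵀ y = c: 4·y_production + 1·y_design = 26; 4·y_production + 2·y_design = 32.
→ y_production = 5 and y_design = 6.
Reduced cost of billboards: c₃ − yᵀa₃ = 14 − (5·1 + 6·2) = 14 − 17 = -3.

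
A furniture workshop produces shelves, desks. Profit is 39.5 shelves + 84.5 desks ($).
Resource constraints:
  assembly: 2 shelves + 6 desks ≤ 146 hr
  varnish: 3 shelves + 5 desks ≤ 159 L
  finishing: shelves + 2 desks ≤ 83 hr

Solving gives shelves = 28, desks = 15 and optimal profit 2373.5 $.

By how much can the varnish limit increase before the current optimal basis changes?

Binding constraints: assembly, varnish. The basis is B = [[2,6],[3,5]] with det -8.
Per unit increase in varnish, x* moves by d = (0.75, -0.25).
The basis stays optimal until desks reaches 0; allowable increase = 60 L.

60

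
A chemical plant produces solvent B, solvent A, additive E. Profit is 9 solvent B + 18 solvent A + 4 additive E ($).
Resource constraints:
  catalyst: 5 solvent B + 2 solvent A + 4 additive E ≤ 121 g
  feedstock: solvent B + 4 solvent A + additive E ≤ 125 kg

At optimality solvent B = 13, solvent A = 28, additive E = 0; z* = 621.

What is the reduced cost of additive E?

At the optimum: catalyst uses 121 of 121 (binding); feedstock uses 125 of 125 (binding).
The binding rows give the dual system: 5·y_catalyst + 1·y_feedstock = 9 and 2·y_catalyst + 4·y_feedstock = 18.
This yields shadow prices y_catalyst = 1, y_feedstock = 4.
Reduced cost of additive E: c₃ − yᵀa₃ = 4 − (1·4 + 4·1) = 4 − 8 = -4.

-4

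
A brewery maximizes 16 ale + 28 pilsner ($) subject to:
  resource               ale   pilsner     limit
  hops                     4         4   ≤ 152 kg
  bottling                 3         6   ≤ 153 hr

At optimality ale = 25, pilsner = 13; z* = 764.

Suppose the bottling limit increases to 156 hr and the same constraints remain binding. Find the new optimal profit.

Both hops and bottling are binding at x*.
Dual feasibility on the basic columns requires 4·y_hops + 3·y_bottling = 16, 4·y_hops + 6·y_bottling = 28.
Solving: y_hops = 1, y_bottling = 4.
Δz = y_bottling·Δb = 4 × (3) = 12, so new z* = 764 + 12 = 776.

776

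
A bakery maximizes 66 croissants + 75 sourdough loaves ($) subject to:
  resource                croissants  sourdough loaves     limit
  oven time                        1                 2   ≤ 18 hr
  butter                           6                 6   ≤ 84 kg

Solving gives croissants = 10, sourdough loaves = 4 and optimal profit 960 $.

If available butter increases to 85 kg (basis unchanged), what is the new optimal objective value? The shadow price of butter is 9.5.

Δb = 1, so new z* = 960 + (9.5)·(1) = 960 + 9.5 = 969.5.

969.5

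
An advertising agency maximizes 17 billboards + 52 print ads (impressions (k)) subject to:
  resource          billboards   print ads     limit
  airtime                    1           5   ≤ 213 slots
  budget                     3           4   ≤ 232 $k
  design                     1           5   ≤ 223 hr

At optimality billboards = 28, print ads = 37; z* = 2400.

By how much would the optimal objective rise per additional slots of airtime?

8

At the optimum: airtime uses 213 of 213 (binding); budget uses 232 of 232 (binding); design uses 213 of 223 (slack = 10).
Slack constraints have shadow price 0 (complementary slackness).
The binding rows give the dual system: 1·y_airtime + 3·y_budget = 17 and 5·y_airtime + 4·y_budget = 52.
→ y_airtime = 8 and y_budget = 3.
Shadow price of airtime = 8.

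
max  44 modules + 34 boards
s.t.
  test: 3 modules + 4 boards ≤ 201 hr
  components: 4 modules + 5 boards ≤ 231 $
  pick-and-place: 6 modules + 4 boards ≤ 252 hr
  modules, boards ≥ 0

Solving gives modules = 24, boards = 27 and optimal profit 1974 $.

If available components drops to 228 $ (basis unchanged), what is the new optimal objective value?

Binding: components and pick-and-place. Non-binding: test (21 unused).
Since test is not tight, its dual is 0.
Dual feasibility on the basic columns requires 4·y_components + 6·y_pick-and-place = 44, 5·y_components + 4·y_pick-and-place = 34.
Solving: y_components = 2, y_pick-and-place = 6.
Δz = y_components·Δb = 2 × (-3) = -6, so new z* = 1974 − 6 = 1968.

1968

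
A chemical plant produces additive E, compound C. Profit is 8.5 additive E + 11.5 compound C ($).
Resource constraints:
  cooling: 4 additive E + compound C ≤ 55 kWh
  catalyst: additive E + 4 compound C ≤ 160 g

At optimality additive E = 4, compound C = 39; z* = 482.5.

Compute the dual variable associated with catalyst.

2.5

At the optimum: cooling uses 55 of 55 (binding); catalyst uses 160 of 160 (binding).
Dual feasibility on the basic columns requires 4·y_cooling + 1·y_catalyst = 8.5, 1·y_cooling + 4·y_catalyst = 11.5.
Solving: y_cooling = 1.5, y_catalyst = 2.5.
Shadow price of catalyst = 2.5.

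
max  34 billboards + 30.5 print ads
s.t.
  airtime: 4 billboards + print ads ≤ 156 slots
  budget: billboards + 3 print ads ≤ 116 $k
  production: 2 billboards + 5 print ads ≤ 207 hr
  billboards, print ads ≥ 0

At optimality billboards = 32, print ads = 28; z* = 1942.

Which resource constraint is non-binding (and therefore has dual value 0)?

production

airtime: 156/156 (binding)
budget: 116/116 (binding)
production: 204/207 (slack 3)
By complementary slackness, a constraint with positive slack has shadow price 0 → production.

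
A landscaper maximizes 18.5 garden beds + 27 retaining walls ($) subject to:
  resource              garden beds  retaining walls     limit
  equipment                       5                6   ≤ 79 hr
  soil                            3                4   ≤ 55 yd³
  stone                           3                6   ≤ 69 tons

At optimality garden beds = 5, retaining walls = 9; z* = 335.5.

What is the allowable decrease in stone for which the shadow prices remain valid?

21.6

Binding constraints: equipment, stone. The basis is B = [[5,6],[3,6]] with det 12.
Per unit decrease in stone, x* moves by d = (0.5, -0.4167).
The basis stays optimal until retaining walls reaches 0; allowable decrease = 21.6 tons.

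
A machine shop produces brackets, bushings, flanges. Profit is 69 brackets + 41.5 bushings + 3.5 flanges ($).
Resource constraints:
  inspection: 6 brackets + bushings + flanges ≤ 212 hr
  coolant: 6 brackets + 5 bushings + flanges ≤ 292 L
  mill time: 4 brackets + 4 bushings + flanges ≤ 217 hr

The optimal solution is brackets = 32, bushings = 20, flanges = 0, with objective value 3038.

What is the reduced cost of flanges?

-8

Check each constraint at x*: inspection 212/212 (tight); coolant 292/292 (tight); mill time 208/217 (slack 9).
By complementary slackness, y = 0 for the non-binding constraint.
Dual feasibility on the basic columns requires 6·y_inspection + 6·y_coolant = 69, 1·y_inspection + 5·y_coolant = 41.5.
This yields shadow prices y_inspection = 4, y_coolant = 7.5.
Reduced cost of flanges: c₃ − yᵀa₃ = 3.5 − (4·1 + 7.5·1) = 3.5 − 11.5 = -8.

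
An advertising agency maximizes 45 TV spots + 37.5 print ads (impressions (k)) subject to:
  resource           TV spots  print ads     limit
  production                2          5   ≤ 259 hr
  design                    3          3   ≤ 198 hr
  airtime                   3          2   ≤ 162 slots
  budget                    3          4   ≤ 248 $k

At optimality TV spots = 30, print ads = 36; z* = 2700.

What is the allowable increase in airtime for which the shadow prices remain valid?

36

Binding constraints: design, airtime. The basis is B = [[3,3],[3,2]] with det -3.
Per unit increase in airtime, x* moves by d = (1, -1).
The basis stays optimal until print ads reaches 0; allowable increase = 36 slots.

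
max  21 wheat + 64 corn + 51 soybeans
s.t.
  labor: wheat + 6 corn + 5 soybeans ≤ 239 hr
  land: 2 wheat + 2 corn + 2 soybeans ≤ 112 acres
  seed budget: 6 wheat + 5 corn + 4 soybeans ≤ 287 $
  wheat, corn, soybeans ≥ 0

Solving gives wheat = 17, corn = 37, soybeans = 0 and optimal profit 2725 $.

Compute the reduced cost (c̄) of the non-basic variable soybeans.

Check each constraint at x*: labor 239/239 (tight); land 108/112 (slack 4); seed budget 287/287 (tight).
Since land is not tight, its dual is 0.
From A_Bᵀ y = c: 1·y_labor + 6·y_seed budget = 21; 6·y_labor + 5·y_seed budget = 64.
Solving: y_labor = 9, y_seed budget = 2.
Reduced cost of soybeans: c₃ − yᵀa₃ = 51 − (9·5 + 2·4) = 51 − 53 = -2.

-2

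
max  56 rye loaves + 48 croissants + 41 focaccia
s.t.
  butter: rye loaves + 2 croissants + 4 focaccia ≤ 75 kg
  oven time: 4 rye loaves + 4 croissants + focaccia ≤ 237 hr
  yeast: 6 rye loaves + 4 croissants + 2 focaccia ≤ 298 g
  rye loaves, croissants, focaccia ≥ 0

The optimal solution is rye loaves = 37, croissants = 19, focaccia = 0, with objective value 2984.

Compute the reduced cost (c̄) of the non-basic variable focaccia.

Binding: butter and yeast. Non-binding: oven time (13 unused).
Since oven time is not tight, its dual is 0.
Dual feasibility on the basic columns requires 1·y_butter + 6·y_yeast = 56, 2·y_butter + 4·y_yeast = 48.
Solving: y_butter = 8, y_yeast = 8.
Reduced cost of focaccia: c₃ − yᵀa₃ = 41 − (8·4 + 8·2) = 41 − 48 = -7.

-7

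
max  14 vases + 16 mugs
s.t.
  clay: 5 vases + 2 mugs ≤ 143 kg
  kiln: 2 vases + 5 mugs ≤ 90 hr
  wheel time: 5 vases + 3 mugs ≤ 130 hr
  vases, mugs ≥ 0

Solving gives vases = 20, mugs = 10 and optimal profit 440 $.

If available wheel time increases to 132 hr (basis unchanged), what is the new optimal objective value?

Check each constraint at x*: clay 120/143 (slack 23); kiln 90/90 (tight); wheel time 130/130 (tight).
Since clay is not tight, its dual is 0.
From A_Bᵀ y = c: 2·y_kiln + 5·y_wheel time = 14; 5·y_kiln + 3·y_wheel time = 16.
Solving: y_kiln = 2, y_wheel time = 2.
Δz = y_wheel time·Δb = 2 × (2) = 4, so new z* = 440 + 4 = 444.

444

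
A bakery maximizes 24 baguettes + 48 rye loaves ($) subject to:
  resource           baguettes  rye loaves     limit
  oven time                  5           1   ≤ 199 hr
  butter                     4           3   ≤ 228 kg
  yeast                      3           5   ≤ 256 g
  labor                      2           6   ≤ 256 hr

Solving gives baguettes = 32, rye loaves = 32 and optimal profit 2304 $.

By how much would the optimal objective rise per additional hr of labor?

3

At the optimum: oven time uses 192 of 199 (slack = 7); butter uses 224 of 228 (slack = 4); yeast uses 256 of 256 (binding); labor uses 256 of 256 (binding).
Slack constraints have shadow price 0 (complementary slackness).
From A_Bᵀ y = c: 3·y_yeast + 2·y_labor = 24; 5·y_yeast + 6·y_labor = 48.
Solving: y_yeast = 6, y_labor = 3.
Shadow price of labor = 3.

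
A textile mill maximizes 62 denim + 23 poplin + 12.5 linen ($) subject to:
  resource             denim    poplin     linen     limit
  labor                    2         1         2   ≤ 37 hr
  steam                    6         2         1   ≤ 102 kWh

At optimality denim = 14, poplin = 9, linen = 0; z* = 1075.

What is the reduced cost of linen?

-9.5

Check each constraint at x*: labor 37/37 (tight); steam 102/102 (tight).
From A_Bᵀ y = c: 2·y_labor + 6·y_steam = 62; 1·y_labor + 2·y_steam = 23.
This yields shadow prices y_labor = 7, y_steam = 8.
Reduced cost of linen: c₃ − yᵀa₃ = 12.5 − (7·2 + 8·1) = 12.5 − 22 = -9.5.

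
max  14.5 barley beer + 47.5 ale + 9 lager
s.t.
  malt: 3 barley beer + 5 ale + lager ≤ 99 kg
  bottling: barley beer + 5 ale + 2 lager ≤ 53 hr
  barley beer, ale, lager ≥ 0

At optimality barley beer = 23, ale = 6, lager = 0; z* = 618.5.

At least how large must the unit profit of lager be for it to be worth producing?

16.5

Check each constraint at x*: malt 99/99 (tight); bottling 53/53 (tight).
Dual feasibility on the basic columns requires 3·y_malt + 1·y_bottling = 14.5, 5·y_malt + 5·y_bottling = 47.5.
→ y_malt = 2.5 and y_bottling = 7.
lager enters the basis when its profit ≥ yᵀa₃ = 2.5·1 + 7·2 = 16.5.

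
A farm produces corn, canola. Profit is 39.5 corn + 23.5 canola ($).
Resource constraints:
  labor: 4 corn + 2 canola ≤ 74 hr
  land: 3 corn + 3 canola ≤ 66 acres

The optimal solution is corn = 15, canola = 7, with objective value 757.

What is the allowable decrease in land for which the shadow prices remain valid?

Binding constraints: labor, land. The basis is B = [[4,2],[3,3]] with det 6.
Per unit decrease in land, x* moves by d = (0.3333, -0.6667).
The basis stays optimal until canola reaches 0; allowable decrease = 10.5 acres.

10.5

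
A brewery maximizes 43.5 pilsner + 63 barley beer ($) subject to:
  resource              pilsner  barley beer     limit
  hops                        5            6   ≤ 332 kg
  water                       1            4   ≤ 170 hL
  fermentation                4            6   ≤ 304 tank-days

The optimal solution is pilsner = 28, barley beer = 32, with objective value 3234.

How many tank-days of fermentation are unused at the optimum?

0

fermentation used = 4·28 + 6·32 = 304; slack = 304 − 304 = 0.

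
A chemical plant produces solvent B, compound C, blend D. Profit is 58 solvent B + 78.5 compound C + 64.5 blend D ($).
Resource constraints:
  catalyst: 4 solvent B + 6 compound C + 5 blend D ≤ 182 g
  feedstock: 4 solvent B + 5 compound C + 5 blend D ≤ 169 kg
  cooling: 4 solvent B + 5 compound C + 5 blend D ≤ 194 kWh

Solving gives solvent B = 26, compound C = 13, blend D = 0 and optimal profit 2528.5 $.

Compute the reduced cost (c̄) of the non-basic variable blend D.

-8

At the optimum: catalyst uses 182 of 182 (binding); feedstock uses 169 of 169 (binding); cooling uses 169 of 194 (slack = 25).
By complementary slackness, y = 0 for the non-binding constraint.
The binding rows give the dual system: 4·y_catalyst + 4·y_feedstock = 58 and 6·y_catalyst + 5·y_feedstock = 78.5.
→ y_catalyst = 6 and y_feedstock = 8.5.
Reduced cost of blend D: c₃ − yᵀa₃ = 64.5 − (6·5 + 8.5·5) = 64.5 − 72.5 = -8.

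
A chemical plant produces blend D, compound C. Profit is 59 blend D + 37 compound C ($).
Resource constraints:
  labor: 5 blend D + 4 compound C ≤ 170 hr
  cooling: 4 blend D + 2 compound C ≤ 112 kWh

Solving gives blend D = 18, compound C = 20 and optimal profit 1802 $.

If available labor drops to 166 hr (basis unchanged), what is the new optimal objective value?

At the optimum: labor uses 170 of 170 (binding); cooling uses 112 of 112 (binding).
From A_Bᵀ y = c: 5·y_labor + 4·y_cooling = 59; 4·y_labor + 2·y_cooling = 37.
This yields shadow prices y_labor = 5, y_cooling = 8.5.
Δz = y_labor·Δb = 5 × (-4) = -20, so new z* = 1802 − 20 = 1782.

1782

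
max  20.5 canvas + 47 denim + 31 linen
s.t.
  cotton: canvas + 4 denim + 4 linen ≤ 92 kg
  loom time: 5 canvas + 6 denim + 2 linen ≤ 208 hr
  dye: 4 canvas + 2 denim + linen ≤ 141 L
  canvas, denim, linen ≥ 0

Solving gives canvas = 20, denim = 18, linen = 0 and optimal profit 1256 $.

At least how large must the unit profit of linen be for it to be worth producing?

At the optimum: cotton uses 92 of 92 (binding); loom time uses 208 of 208 (binding); dye uses 116 of 141 (slack = 25).
By complementary slackness, y = 0 for the non-binding constraint.
Dual feasibility on the basic columns requires 1·y_cotton + 5·y_loom time = 20.5, 4·y_cotton + 6·y_loom time = 47.
This yields shadow prices y_cotton = 8, y_loom time = 2.5.
linen enters the basis when its profit ≥ yᵀa₃ = 8·4 + 2.5·2 = 37.

37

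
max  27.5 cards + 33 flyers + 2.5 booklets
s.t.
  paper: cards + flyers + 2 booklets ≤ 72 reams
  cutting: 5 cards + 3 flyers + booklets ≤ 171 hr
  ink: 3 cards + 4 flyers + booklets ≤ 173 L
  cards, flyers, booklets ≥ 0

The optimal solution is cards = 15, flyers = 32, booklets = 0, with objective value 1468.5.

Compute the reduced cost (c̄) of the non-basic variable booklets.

Binding: cutting and ink. Non-binding: paper (25 unused).
Since paper is not tight, its dual is 0.
Dual feasibility on the basic columns requires 5·y_cutting + 3·y_ink = 27.5, 3·y_cutting + 4·y_ink = 33.
This yields shadow prices y_cutting = 1, y_ink = 7.5.
Reduced cost of booklets: c₃ − yᵀa₃ = 2.5 − (1·1 + 7.5·1) = 2.5 − 8.5 = -6.

-6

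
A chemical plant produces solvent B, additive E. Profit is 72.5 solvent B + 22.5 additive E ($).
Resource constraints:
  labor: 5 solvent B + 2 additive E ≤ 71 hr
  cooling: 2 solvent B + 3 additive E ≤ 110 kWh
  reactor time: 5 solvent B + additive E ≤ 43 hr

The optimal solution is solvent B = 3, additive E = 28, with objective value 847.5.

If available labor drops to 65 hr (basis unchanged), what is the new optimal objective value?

799.5

Binding: labor and reactor time. Non-binding: cooling (20 unused).
Slack constraints have shadow price 0 (complementary slackness).
Dual feasibility on the basic columns requires 5·y_labor + 5·y_reactor time = 72.5, 2·y_labor + 1·y_reactor time = 22.5.
→ y_labor = 8 and y_reactor time = 6.5.
Δz = y_labor·Δb = 8 × (-6) = -48, so new z* = 847.5 − 48 = 799.5.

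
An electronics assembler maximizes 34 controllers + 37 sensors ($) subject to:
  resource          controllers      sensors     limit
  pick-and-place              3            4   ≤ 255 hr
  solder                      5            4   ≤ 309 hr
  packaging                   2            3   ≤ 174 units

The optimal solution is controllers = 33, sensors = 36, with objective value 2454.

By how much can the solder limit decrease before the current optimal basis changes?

77

Binding constraints: solder, packaging. The basis is B = [[5,4],[2,3]] with det 7.
Per unit decrease in solder, x* moves by d = (-0.4286, 0.2857).
The basis stays optimal until controllers reaches 0; allowable decrease = 77 hr.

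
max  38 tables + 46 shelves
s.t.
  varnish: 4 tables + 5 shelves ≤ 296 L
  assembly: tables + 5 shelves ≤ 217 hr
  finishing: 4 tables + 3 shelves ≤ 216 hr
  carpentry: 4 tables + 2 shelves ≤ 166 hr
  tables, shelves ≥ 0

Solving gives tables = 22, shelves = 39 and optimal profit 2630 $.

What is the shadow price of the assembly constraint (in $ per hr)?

At the optimum: varnish uses 283 of 296 (slack = 13); assembly uses 217 of 217 (binding); finishing uses 205 of 216 (slack = 11); carpentry uses 166 of 166 (binding).
Slack constraints have shadow price 0 (complementary slackness).
Dual feasibility on the basic columns requires 1·y_assembly + 4·y_carpentry = 38, 5·y_assembly + 2·y_carpentry = 46.
→ y_assembly = 6 and y_carpentry = 8.
Shadow price of assembly = 6.

6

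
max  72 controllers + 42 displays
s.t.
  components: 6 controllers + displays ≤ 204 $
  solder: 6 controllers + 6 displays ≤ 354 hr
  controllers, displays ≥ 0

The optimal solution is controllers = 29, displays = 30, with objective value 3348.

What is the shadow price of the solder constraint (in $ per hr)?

6

Check each constraint at x*: components 204/204 (tight); solder 354/354 (tight).
From A_Bᵀ y = c: 6·y_components + 6·y_solder = 72; 1·y_components + 6·y_solder = 42.
Solving: y_components = 6, y_solder = 6.
Shadow price of solder = 6.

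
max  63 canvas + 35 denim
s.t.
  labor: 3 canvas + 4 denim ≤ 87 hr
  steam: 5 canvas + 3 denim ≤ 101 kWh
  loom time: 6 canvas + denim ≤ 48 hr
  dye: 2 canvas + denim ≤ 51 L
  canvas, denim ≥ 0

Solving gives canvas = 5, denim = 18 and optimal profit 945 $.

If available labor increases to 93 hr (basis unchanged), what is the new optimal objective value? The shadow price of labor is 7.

Δb = 6, so new z* = 945 + (7)·(6) = 945 + 42 = 987.

987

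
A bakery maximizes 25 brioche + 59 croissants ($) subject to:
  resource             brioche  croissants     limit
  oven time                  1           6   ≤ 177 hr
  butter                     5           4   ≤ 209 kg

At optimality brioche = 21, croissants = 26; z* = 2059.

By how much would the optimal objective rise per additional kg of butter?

3.5

Check each constraint at x*: oven time 177/177 (tight); butter 209/209 (tight).
Dual feasibility on the basic columns requires 1·y_oven time + 5·y_butter = 25, 6·y_oven time + 4·y_butter = 59.
Solving: y_oven time = 7.5, y_butter = 3.5.
Shadow price of butter = 3.5.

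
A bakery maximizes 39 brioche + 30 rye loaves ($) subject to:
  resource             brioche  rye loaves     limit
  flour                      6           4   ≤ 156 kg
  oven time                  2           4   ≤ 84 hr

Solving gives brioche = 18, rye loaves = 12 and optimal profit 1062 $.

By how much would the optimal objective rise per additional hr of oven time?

1.5

Both flour and oven time are binding at x*.
The binding rows give the dual system: 6·y_flour + 2·y_oven time = 39 and 4·y_flour + 4·y_oven time = 30.
Solving: y_flour = 6, y_oven time = 1.5.
Shadow price of oven time = 1.5.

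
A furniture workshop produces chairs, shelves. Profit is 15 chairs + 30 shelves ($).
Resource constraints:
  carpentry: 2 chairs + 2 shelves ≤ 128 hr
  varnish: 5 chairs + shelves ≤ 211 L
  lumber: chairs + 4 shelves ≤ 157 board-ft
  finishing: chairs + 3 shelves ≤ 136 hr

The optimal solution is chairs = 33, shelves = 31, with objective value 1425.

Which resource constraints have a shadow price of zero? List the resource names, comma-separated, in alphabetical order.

carpentry: 128/128 (binding)
varnish: 196/211 (slack 15)
lumber: 157/157 (binding)
finishing: 126/136 (slack 10)
By complementary slackness, a constraint with positive slack has shadow price 0 → finishing, varnish.

finishing, varnish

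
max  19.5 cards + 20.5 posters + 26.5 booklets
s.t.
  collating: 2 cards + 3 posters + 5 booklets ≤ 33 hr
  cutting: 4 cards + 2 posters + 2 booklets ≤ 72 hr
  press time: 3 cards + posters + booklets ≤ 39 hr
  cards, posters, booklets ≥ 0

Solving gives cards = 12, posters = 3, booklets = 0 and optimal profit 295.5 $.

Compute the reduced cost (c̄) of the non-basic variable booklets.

-6

At the optimum: collating uses 33 of 33 (binding); cutting uses 54 of 72 (slack = 18); press time uses 39 of 39 (binding).
Slack constraints have shadow price 0 (complementary slackness).
From A_Bᵀ y = c: 2·y_collating + 3·y_press time = 19.5; 3·y_collating + 1·y_press time = 20.5.
Solving: y_collating = 6, y_press time = 2.5.
Reduced cost of booklets: c₃ − yᵀa₃ = 26.5 − (6·5 + 2.5·1) = 26.5 − 32.5 = -6.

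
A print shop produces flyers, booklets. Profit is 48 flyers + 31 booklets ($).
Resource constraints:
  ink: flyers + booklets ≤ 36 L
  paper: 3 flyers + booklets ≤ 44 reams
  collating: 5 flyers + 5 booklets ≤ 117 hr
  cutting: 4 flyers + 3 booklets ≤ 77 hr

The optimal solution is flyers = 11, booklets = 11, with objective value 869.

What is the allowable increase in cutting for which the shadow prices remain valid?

3.5

Binding constraints: paper, cutting. The basis is B = [[3,1],[4,3]] with det 5.
Per unit increase in cutting, x* moves by d = (-0.2, 0.6).
The basis stays optimal until collating becomes binding; allowable increase = 3.5 hr.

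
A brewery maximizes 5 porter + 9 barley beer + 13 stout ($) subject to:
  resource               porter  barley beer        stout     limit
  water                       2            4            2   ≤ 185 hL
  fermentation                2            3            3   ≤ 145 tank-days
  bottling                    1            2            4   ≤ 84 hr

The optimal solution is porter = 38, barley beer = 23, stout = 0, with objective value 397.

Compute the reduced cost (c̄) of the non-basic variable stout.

Check each constraint at x*: water 168/185 (slack 17); fermentation 145/145 (tight); bottling 84/84 (tight).
Since water is not tight, its dual is 0.
The binding rows give the dual system: 2·y_fermentation + 1·y_bottling = 5 and 3·y_fermentation + 2·y_bottling = 9.
→ y_fermentation = 1 and y_bottling = 3.
Reduced cost of stout: c₃ − yᵀa₃ = 13 − (1·3 + 3·4) = 13 − 15 = -2.

-2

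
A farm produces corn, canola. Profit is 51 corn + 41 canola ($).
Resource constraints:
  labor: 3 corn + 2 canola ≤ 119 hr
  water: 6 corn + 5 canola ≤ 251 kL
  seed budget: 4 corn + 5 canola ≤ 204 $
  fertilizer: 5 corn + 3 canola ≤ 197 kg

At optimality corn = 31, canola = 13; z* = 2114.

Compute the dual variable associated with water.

7

At the optimum: labor uses 119 of 119 (binding); water uses 251 of 251 (binding); seed budget uses 189 of 204 (slack = 15); fertilizer uses 194 of 197 (slack = 3).
Since seed budget, fertilizer are not tight, their duals are 0.
Dual feasibility on the basic columns requires 3·y_labor + 6·y_water = 51, 2·y_labor + 5·y_water = 41.
→ y_labor = 3 and y_water = 7.
Shadow price of water = 7.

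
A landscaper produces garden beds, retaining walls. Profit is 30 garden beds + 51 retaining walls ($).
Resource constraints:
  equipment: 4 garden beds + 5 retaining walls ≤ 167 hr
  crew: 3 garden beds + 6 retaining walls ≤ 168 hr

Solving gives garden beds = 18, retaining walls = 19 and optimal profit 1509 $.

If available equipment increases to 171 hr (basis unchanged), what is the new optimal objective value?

1521

Check each constraint at x*: equipment 167/167 (tight); crew 168/168 (tight).
From A_Bᵀ y = c: 4·y_equipment + 3·y_crew = 30; 5·y_equipment + 6·y_crew = 51.
This yields shadow prices y_equipment = 3, y_crew = 6.
Δz = y_equipment·Δb = 3 × (4) = 12, so new z* = 1509 + 12 = 1521.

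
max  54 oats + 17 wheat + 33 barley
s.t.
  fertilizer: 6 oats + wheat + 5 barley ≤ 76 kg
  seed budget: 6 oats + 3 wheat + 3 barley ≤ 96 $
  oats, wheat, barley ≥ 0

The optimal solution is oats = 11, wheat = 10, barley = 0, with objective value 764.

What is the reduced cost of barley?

-4

Both fertilizer and seed budget are binding at x*.
Dual feasibility on the basic columns requires 6·y_fertilizer + 6·y_seed budget = 54, 1·y_fertilizer + 3·y_seed budget = 17.
Solving: y_fertilizer = 5, y_seed budget = 4.
Reduced cost of barley: c₃ − yᵀa₃ = 33 − (5·5 + 4·3) = 33 − 37 = -4.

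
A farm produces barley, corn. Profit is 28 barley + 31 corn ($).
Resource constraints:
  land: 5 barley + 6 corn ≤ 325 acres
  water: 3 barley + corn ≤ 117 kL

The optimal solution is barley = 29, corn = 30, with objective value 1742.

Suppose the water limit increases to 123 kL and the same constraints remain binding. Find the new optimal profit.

Both land and water are binding at x*.
From A_Bᵀ y = c: 5·y_land + 3·y_water = 28; 6·y_land + 1·y_water = 31.
This yields shadow prices y_land = 5, y_water = 1.
Δz = y_water·Δb = 1 × (6) = 6, so new z* = 1742 + 6 = 1748.

1748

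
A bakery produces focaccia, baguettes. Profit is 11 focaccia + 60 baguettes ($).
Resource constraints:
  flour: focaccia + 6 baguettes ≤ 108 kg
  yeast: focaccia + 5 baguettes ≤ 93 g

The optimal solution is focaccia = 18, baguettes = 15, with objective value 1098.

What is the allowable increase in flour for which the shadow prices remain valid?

Binding constraints: flour, yeast. The basis is B = [[1,6],[1,5]] with det -1.
Per unit increase in flour, x* moves by d = (-5, 1).
The basis stays optimal until focaccia reaches 0; allowable increase = 3.6 kg.

3.6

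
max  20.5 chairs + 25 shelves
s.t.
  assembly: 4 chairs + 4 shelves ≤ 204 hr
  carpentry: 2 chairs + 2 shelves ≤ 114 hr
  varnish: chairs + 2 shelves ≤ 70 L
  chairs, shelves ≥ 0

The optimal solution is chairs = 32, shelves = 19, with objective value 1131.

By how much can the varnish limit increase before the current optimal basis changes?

32

Binding constraints: assembly, varnish. The basis is B = [[4,4],[1,2]] with det 4.
Per unit increase in varnish, x* moves by d = (-1, 1).
The basis stays optimal until chairs reaches 0; allowable increase = 32 L.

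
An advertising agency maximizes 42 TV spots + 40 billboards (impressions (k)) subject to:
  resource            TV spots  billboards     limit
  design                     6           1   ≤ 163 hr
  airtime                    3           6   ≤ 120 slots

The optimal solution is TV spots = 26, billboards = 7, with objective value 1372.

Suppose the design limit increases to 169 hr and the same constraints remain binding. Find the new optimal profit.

Both design and airtime are binding at x*.
Dual feasibility on the basic columns requires 6·y_design + 3·y_airtime = 42, 1·y_design + 6·y_airtime = 40.
This yields shadow prices y_design = 4, y_airtime = 6.
Δz = y_design·Δb = 4 × (6) = 24, so new z* = 1372 + 24 = 1396.

1396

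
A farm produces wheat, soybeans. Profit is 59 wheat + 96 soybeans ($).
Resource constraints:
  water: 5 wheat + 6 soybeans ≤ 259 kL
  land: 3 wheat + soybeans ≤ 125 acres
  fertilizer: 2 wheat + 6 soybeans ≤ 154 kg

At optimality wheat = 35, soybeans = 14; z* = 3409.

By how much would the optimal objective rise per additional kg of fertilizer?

Check each constraint at x*: water 259/259 (tight); land 119/125 (slack 6); fertilizer 154/154 (tight).
Slack constraints have shadow price 0 (complementary slackness).
Dual feasibility on the basic columns requires 5·y_water + 2·y_fertilizer = 59, 6·y_water + 6·y_fertilizer = 96.
This yields shadow prices y_water = 9, y_fertilizer = 7.
Shadow price of fertilizer = 7.

7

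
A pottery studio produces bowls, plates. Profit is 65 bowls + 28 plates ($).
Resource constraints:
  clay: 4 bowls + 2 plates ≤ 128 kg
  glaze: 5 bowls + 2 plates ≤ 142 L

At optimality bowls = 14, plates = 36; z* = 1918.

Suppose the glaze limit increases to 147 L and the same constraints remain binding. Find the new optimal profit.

Both clay and glaze are binding at x*.
The binding rows give the dual system: 4·y_clay + 5·y_glaze = 65 and 2·y_clay + 2·y_glaze = 28.
This yields shadow prices y_clay = 5, y_glaze = 9.
Δz = y_glaze·Δb = 9 × (5) = 45, so new z* = 1918 + 45 = 1963.

1963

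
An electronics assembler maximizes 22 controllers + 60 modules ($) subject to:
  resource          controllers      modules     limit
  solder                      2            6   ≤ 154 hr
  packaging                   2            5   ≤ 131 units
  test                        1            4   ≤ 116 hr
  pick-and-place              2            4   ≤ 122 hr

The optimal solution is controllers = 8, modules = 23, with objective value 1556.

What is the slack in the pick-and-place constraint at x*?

14

pick-and-place used = 2·8 + 4·23 = 108; slack = 122 − 108 = 14.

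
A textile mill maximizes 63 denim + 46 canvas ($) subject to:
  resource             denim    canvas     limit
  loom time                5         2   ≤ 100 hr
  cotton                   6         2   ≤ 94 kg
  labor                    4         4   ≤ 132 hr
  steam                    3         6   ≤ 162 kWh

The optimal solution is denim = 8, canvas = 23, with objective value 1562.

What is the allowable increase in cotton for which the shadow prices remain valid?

17.5

Binding constraints: cotton, steam. The basis is B = [[6,2],[3,6]] with det 30.
Per unit increase in cotton, x* moves by d = (0.2, -0.1).
The basis stays optimal until loom time becomes binding; allowable increase = 17.5 kg.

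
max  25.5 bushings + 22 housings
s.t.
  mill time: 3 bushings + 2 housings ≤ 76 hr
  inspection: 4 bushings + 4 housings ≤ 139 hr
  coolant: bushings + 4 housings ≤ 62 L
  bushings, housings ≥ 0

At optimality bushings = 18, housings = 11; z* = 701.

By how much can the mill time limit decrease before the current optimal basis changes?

Binding constraints: mill time, coolant. The basis is B = [[3,2],[1,4]] with det 10.
Per unit decrease in mill time, x* moves by d = (-0.4, 0.1).
The basis stays optimal until bushings reaches 0; allowable decrease = 45 hr.

45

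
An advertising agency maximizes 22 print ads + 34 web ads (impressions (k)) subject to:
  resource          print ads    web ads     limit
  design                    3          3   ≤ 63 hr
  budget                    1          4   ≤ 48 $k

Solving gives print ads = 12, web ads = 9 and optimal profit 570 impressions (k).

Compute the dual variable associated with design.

At the optimum: design uses 63 of 63 (binding); budget uses 48 of 48 (binding).
The binding rows give the dual system: 3·y_design + 1·y_budget = 22 and 3·y_design + 4·y_budget = 34.
Solving: y_design = 6, y_budget = 4.
Shadow price of design = 6.

6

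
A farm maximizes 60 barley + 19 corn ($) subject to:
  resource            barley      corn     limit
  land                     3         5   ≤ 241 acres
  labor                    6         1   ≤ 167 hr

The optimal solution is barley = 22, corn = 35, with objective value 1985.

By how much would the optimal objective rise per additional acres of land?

2

At the optimum: land uses 241 of 241 (binding); labor uses 167 of 167 (binding).
Dual feasibility on the basic columns requires 3·y_land + 6·y_labor = 60, 5·y_land + 1·y_labor = 19.
This yields shadow prices y_land = 2, y_labor = 9.
Shadow price of land = 2.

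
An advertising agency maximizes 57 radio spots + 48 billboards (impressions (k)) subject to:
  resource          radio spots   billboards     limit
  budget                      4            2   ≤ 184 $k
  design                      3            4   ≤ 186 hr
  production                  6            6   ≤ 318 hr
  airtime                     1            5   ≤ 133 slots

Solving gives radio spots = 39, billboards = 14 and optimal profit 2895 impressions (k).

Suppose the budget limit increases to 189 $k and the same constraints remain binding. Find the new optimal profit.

Binding: budget and production. Non-binding: design (13 unused), airtime (24 unused).
Slack constraints have shadow price 0 (complementary slackness).
From A_Bᵀ y = c: 4·y_budget + 6·y_production = 57; 2·y_budget + 6·y_production = 48.
Solving: y_budget = 4.5, y_production = 6.5.
Δz = y_budget·Δb = 4.5 × (5) = 22.5, so new z* = 2895 + 22.5 = 2917.5.

2917.5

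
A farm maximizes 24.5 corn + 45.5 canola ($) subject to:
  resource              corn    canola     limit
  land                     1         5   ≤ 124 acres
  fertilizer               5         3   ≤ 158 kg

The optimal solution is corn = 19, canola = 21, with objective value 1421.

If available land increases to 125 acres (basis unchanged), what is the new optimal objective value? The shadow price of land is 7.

Δb = 1, so new z* = 1421 + (7)·(1) = 1421 + 7 = 1428.

1428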